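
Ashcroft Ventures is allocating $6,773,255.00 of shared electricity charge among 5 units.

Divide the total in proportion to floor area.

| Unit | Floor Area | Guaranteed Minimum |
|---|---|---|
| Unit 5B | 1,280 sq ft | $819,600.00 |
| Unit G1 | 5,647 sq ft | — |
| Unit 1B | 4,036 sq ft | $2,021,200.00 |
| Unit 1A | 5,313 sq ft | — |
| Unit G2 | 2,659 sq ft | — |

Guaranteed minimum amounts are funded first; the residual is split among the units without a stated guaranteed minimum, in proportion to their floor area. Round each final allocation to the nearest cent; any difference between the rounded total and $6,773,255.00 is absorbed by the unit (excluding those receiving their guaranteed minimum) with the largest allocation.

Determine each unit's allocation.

Guaranteed amounts: Unit 5B $819,600.00; Unit 1B $2,021,200.00. Remaining pool $3,932,455.00.
Remaining pool split over remaining floor area 13,619: Unit G1 1,630,558.2925 → $1,630,558.29; Unit 1A 1,534,116.5589 → $1,534,116.56; Unit G2 767,780.1487 → $767,780.15.

Unit 5B: $819,600.00 | Unit G1: $1,630,558.29 | Unit 1B: $2,021,200.00 | Unit 1A: $1,534,116.56 | Unit G2: $767,780.15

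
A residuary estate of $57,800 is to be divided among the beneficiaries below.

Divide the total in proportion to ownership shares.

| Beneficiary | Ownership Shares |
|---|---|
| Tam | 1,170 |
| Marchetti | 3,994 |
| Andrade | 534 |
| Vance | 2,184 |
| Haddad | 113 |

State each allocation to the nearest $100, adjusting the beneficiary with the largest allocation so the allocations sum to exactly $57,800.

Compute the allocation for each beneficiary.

Tam: $8,500 | Marchetti: $28,800 | Andrade: $3,900 | Vance: $15,800 | Haddad: $800

Ownership shares total: 7,995.
Unrounded shares: Tam 1,170/7,995 × $57,800 = 8,458.54; Marchetti 3,994/7,995 × $57,800 = 28,874.70; Andrade 534/7,995 × $57,800 = 3,860.56; Vance 2,184/7,995 × $57,800 = 15,789.27; Haddad 113/7,995 × $57,800 = 816.94.
At nearest $100: Tam $8,500; Marchetti $28,900; Andrade $3,900; Vance $15,800; Haddad $800. Sum = $57,900.
Difference $57,800 − $57,900 = −$100 applied to largest allocation (Marchetti): Marchetti becomes $28,800.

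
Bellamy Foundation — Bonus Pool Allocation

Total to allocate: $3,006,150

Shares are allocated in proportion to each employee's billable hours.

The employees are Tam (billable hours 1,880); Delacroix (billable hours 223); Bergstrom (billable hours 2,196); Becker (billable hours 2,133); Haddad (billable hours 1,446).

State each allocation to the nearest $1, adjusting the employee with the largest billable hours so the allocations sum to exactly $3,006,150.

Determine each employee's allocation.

Sum of billable hours: 7,878.
Unrounded shares: Tam 1,880/7,878 × $3,006,150 = 717,385.38; Delacroix 223/7,878 × $3,006,150 = 85,094.12; Bergstrom 2,196/7,878 × $3,006,150 = 837,967.17; Becker 2,133/7,878 × $3,006,150 = 813,927.13; Haddad 1,446/7,878 × $3,006,150 = 551,776.20.
At nearest $1: Tam $717,385; Delacroix $85,094; Bergstrom $837,967; Becker $813,927; Haddad $551,776. Sum = $3,006,149.
Difference $3,006,150 − $3,006,149 = +$1 applied to largest billable hours (Bergstrom): Bergstrom becomes $837,968.

Tam: $717,385; Delacroix: $85,094; Bergstrom: $837,968; Becker: $813,927; Haddad: $551,776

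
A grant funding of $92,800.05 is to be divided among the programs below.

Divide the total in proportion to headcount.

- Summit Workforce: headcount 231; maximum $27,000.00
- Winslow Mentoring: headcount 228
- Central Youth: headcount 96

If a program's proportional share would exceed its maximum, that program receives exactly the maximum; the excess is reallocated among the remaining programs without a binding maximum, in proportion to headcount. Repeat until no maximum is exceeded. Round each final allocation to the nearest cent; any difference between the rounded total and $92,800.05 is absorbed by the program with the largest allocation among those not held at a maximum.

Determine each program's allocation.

Sum of headcount: 555.
Proportional shares (ignoring caps): Summit Workforce 38,624.8857; Winslow Mentoring 38,123.2638; Central Youth 16,051.9005.
Capped: Summit Workforce ($27,000.00); balance $65,800.05 reallocated over remaining headcount 324.
Remaining shares: Winslow Mentoring 46,303.7389 → $46,303.74; Central Youth 19,496.3111 → $19,496.31.

Summit Workforce: $27,000.00 · Winslow Mentoring: $46,303.74 · Central Youth: $19,496.31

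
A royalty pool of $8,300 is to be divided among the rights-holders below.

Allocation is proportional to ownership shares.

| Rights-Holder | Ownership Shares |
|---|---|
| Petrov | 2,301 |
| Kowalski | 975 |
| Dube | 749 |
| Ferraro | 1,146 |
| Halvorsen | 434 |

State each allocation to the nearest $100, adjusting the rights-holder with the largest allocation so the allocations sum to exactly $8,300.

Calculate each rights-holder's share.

Petrov: $3,500 · Kowalski: $1,400 · Dube: $1,100 · Ferraro: $1,700 · Halvorsen: $600

Combined ownership shares = 5,605.
Proportional shares: Petrov 2,301/5,605 × $8,300 = 3,407.37; Kowalski 975/5,605 × $8,300 = 1,443.80; Dube 749/5,605 × $8,300 = 1,109.13; Ferraro 1,146/5,605 × $8,300 = 1,697.02; Halvorsen 434/5,605 × $8,300 = 642.68.
At nearest $100: Petrov $3,400; Kowalski $1,400; Dube $1,100; Ferraro $1,700; Halvorsen $600. Sum = $8,200.
Difference $8,300 − $8,200 = +$100 applied to largest allocation (Petrov): Petrov becomes $3,500.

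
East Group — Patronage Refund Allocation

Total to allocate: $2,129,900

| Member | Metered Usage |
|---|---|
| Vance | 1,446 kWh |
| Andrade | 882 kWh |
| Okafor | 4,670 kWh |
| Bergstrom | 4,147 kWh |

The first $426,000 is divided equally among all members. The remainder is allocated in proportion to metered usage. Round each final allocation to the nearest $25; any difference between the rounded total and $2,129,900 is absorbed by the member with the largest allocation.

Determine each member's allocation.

Vance: $327,575; Andrade: $241,350; Okafor: $820,450; Bergstrom: $740,525

Equal tier: $426,000 ÷ 4 = $106,500 apiece.
Remainder $1,703,900 by metered usage (total 11,145): Vance 221,071.28 → $221,075; Andrade 134,844.31 → $134,850; Okafor 713,971.56 → $713,975; Bergstrom 634,012.86 → $634,025.
Rounding difference −$25 on remainder applied to Okafor.
Totals: Vance $106,500 + $221,075 = $327,575; Andrade $106,500 + $134,850 = $241,350; Okafor $106,500 + $713,950 = $820,450; Bergstrom $106,500 + $634,025 = $740,525.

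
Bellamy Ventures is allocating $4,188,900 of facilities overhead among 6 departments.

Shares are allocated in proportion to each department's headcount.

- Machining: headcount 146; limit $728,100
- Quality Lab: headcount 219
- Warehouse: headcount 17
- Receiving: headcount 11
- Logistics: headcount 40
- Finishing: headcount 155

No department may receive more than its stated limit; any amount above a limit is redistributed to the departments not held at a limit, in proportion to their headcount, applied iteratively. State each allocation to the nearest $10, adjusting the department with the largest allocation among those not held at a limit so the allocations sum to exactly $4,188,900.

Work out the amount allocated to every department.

Total headcount = 588.
Unconstrained shares: Machining 1,040,101.02; Quality Lab 1,560,151.53; Warehouse 121,107.65; Receiving 78,363.78; Logistics 284,959.18; Finishing 1,104,216.84.
Capped: Machining ($728,100); balance $3,460,800 reallocated over remaining headcount 442.
Redistributed shares: Quality Lab 1,714,740.27 → $1,714,740; Warehouse 133,107.69 → $133,110; Receiving 86,128.51 → $86,130; Logistics 313,194.57 → $313,190; Finishing 1,213,628.96 → $1,213,630.

Machining: $728,100 | Quality Lab: $1,714,740 | Warehouse: $133,110 | Receiving: $86,130 | Logistics: $313,190 | Finishing: $1,213,630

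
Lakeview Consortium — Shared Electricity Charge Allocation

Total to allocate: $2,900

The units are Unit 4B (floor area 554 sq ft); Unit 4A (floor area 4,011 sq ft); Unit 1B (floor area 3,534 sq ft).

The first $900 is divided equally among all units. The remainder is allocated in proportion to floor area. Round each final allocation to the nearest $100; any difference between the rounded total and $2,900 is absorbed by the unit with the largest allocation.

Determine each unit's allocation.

Unit 4B: $400; Unit 4A: $1,300; Unit 1B: $1,200

$900 shared equally gives $300 per unit.
Remainder $2,000 by floor area (total 8,099): Unit 4B 136.81 → $100; Unit 4A 990.49 → $1,000; Unit 1B 872.70 → $900.
Totals: Unit 4B $300 + $100 = $400; Unit 4A $300 + $1,000 = $1,300; Unit 1B $300 + $900 = $1,200.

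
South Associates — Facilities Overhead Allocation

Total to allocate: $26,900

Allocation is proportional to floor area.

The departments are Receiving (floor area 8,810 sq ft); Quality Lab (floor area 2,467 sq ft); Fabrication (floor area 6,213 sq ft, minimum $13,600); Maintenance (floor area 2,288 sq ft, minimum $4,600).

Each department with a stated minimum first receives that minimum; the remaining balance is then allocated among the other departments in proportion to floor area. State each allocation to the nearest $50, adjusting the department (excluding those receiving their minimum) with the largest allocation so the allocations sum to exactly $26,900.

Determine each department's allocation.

Receiving: $6,800; Quality Lab: $1,900; Fabrication: $13,600; Maintenance: $4,600

Guaranteed amounts: Fabrication $13,600; Maintenance $4,600. Residual $8,700.
Residual split over remaining floor area 11,277: Receiving 6,796.75 → $6,800; Quality Lab 1,903.25 → $1,900.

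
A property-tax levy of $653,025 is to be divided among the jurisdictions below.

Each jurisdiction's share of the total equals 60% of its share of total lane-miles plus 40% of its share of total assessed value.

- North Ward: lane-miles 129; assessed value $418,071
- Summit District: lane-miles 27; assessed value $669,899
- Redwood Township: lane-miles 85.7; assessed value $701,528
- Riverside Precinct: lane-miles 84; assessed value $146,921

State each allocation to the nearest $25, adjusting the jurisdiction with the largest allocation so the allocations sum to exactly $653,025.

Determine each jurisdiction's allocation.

Totals — lane-miles 325.7, assessed value 1,936,419.
Blended shares (60% lane-miles + 40% assessed value): North Ward 0.3240; Summit District 0.1881; Redwood Township 0.3028; Riverside Precinct 0.1851.
Raw shares: North Ward 211,581.16; Summit District 122,845.73; Redwood Township 197,727.99; Riverside Precinct 120,870.12.
After rounding ($25): North Ward $211,575; Summit District $122,850; Redwood Township $197,725; Riverside Precinct $120,875. Sum = $653,025.
Rounded total matches; no reconciliation needed.

North Ward: $211,575 · Summit District: $122,850 · Redwood Township: $197,725 · Riverside Precinct: $120,875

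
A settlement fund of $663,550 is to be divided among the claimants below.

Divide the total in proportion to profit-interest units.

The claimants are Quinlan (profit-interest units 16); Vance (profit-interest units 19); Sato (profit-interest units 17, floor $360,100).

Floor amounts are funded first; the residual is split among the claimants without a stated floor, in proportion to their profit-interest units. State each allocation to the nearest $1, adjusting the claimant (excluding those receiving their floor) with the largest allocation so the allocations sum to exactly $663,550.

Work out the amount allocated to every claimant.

Minimums first: Sato $360,100. Residual $303,450.
Residual split over remaining profit-interest units 35: Quinlan 138,720.00 → $138,720; Vance 164,730.00 → $164,730.

Quinlan: $138,720 | Vance: $164,730 | Sato: $360,100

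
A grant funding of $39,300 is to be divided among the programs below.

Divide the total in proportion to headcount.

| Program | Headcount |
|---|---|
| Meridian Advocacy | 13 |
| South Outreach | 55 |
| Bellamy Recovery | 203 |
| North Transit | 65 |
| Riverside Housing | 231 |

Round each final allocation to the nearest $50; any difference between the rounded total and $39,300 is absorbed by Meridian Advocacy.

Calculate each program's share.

Meridian Advocacy: $950; South Outreach: $3,800; Bellamy Recovery: $14,050; North Transit: $4,500; Riverside Housing: $16,000

Total headcount = 567.
Raw shares: Meridian Advocacy 13/567 × $39,300 = 901.06; South Outreach 55/567 × $39,300 = 3,812.17; Bellamy Recovery 203/567 × $39,300 = 14,070.37; North Transit 65/567 × $39,300 = 4,505.29; Riverside Housing 231/567 × $39,300 = 16,011.11.
Rounded to nearest $50: Meridian Advocacy $900; South Outreach $3,800; Bellamy Recovery $14,050; North Transit $4,500; Riverside Housing $16,000. Sum = $39,250.
Difference $39,300 − $39,250 = +$50 applied to Meridian Advocacy: Meridian Advocacy becomes $950.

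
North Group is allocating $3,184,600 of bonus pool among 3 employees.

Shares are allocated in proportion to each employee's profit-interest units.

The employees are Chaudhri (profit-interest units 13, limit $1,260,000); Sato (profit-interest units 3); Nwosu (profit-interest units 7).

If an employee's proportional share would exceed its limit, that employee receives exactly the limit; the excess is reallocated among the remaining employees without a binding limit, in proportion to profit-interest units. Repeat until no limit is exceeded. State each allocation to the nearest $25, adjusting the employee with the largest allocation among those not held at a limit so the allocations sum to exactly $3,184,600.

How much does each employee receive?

Profit-interest units total: 23.
Proportional shares (ignoring caps): Chaudhri 1,799,991.30; Sato 415,382.61; Nwosu 969,226.09.
Capped: Chaudhri ($1,260,000); remaining pool $1,924,600 reallocated over remaining profit-interest units 10.
Remaining shares: Sato 577,380.00 → $577,375; Nwosu 1,347,220.00 → $1,347,225.

Chaudhri: $1,260,000 | Sato: $577,375 | Nwosu: $1,347,225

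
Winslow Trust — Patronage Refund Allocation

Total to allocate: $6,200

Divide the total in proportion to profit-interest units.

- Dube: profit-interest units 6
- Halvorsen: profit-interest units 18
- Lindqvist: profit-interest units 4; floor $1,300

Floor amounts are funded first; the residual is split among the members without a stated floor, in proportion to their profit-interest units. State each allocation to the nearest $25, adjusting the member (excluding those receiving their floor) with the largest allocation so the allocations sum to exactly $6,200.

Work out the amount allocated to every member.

Fund the minimums — Lindqvist $1,300. Residual $4,900.
Residual split over remaining profit-interest units 24: Dube 1,225.00 → $1,225; Halvorsen 3,675.00 → $3,675.

Dube: $1,225 · Halvorsen: $3,675 · Lindqvist: $1,300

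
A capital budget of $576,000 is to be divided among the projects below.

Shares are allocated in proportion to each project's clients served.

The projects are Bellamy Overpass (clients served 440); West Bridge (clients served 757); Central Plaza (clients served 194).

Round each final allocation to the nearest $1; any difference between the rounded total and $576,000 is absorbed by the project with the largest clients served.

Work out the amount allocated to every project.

Bellamy Overpass: $182,200 · West Bridge: $313,466 · Central Plaza: $80,334

Sum of clients served: 440 + 757 + 194 = 1,391.
Unrounded shares: Bellamy Overpass 182,199.86; West Bridge 313,466.57; Central Plaza 80,333.57.
At nearest $1: Bellamy Overpass $182,200; West Bridge $313,467; Central Plaza $80,334. Sum = $576,001.
Difference $576,000 − $576,001 = −$1 applied to largest clients served (West Bridge): West Bridge becomes $313,466.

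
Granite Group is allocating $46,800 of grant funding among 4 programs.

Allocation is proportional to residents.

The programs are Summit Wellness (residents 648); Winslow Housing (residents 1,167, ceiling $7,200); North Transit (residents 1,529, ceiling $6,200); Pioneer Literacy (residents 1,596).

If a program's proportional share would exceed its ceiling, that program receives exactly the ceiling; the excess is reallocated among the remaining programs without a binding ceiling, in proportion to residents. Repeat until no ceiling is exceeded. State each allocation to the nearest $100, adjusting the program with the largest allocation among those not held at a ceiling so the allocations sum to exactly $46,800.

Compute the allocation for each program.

Sum of residents: 4,940.
Pro-rata shares before constraints: Summit Wellness 6,138.95; Winslow Housing 11,055.79; North Transit 14,485.26; Pioneer Literacy 15,120.00.
Cap binds for Winslow Housing ($7,200), North Transit ($6,200); remaining pool $33,400 reallocated over remaining residents 2,244.
Redistributed shares: Summit Wellness 9,644.92 → $9,600; Pioneer Literacy 23,755.08 → $23,800.

Summit Wellness: $9,600 · Winslow Housing: $7,200 · North Transit: $6,200 · Pioneer Literacy: $23,800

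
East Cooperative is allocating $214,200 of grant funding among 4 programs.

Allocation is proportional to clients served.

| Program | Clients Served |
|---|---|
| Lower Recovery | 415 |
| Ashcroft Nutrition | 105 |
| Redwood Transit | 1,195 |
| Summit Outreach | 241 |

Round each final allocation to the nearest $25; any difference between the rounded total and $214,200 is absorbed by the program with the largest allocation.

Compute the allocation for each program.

Lower Recovery: $45,450; Ashcroft Nutrition: $11,500; Redwood Transit: $130,850; Summit Outreach: $26,400

Total clients served = 1,956.
Raw shares: Lower Recovery 415/1,956 × $214,200 = 45,446.32; Ashcroft Nutrition 105/1,956 × $214,200 = 11,498.47; Redwood Transit 1,195/1,956 × $214,200 = 130,863.50; Summit Outreach 241/1,956 × $214,200 = 26,391.72.
Rounded to nearest $25: Lower Recovery $45,450; Ashcroft Nutrition $11,500; Redwood Transit $130,875; Summit Outreach $26,400. Sum = $214,225.
Difference $214,200 − $214,225 = −$25 applied to largest allocation (Redwood Transit): Redwood Transit becomes $130,850.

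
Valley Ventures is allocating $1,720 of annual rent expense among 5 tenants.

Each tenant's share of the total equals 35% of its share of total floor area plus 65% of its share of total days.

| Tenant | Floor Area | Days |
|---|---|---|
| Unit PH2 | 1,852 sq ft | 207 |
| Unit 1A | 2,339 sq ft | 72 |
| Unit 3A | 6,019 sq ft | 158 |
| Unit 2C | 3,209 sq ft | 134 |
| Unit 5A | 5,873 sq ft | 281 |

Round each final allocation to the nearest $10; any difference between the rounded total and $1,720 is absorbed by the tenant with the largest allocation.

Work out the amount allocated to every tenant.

Floor area total 19,292; days total 852.
Composite weights (35% floor area + 65% days): Unit PH2 0.1915; Unit 1A 0.0974; Unit 3A 0.2297; Unit 2C 0.1604; Unit 5A 0.3209.
Unrounded shares: Unit PH2 329.42; Unit 1A 167.47; Unit 3A 395.15; Unit 2C 275.97; Unit 5A 551.99.
After rounding ($10): Unit PH2 $330; Unit 1A $170; Unit 3A $400; Unit 2C $280; Unit 5A $550. Sum = $1,730.
Difference $1,720 − $1,730 = −$10 applied to largest allocation (Unit 5A): Unit 5A becomes $540.

Unit PH2: $330 | Unit 1A: $170 | Unit 3A: $400 | Unit 2C: $280 | Unit 5A: $540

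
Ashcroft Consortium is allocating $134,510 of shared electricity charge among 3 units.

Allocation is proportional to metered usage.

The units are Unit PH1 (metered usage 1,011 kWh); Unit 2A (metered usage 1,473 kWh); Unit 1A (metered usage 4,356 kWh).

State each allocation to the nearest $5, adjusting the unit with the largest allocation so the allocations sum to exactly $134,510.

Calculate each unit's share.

Combined metered usage = 6,840.
Unrounded shares: Unit PH1 1,011/6,840 × $134,510 = 19,881.52; Unit 2A 1,473/6,840 × $134,510 = 28,966.85; Unit 1A 4,356/6,840 × $134,510 = 85,661.63.
At nearest $5: Unit PH1 $19,880; Unit 2A $28,965; Unit 1A $85,660. Sum = $134,505.
Difference $134,510 − $134,505 = +$5 applied to largest allocation (Unit 1A): Unit 1A becomes $85,665.

Unit PH1: $19,880; Unit 2A: $28,965; Unit 1A: $85,665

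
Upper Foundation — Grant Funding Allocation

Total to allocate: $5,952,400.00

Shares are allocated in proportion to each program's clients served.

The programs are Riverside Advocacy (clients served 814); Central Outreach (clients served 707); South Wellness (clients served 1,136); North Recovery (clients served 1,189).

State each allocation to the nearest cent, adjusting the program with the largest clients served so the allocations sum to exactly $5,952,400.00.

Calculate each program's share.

Combined clients served = 814 + 707 + 1,136 + 1,189 = 3,846.
Unrounded shares: Riverside Advocacy 1,259,816.3287; Central Outreach 1,094,213.9366; South Wellness 1,758,171.1908; North Recovery 1,840,198.5439.
At nearest cent: Riverside Advocacy $1,259,816.33; Central Outreach $1,094,213.94; South Wellness $1,758,171.19; North Recovery $1,840,198.54. Sum = $5,952,400.00.
No rounding difference to absorb.

Riverside Advocacy: $1,259,816.33; Central Outreach: $1,094,213.94; South Wellness: $1,758,171.19; North Recovery: $1,840,198.54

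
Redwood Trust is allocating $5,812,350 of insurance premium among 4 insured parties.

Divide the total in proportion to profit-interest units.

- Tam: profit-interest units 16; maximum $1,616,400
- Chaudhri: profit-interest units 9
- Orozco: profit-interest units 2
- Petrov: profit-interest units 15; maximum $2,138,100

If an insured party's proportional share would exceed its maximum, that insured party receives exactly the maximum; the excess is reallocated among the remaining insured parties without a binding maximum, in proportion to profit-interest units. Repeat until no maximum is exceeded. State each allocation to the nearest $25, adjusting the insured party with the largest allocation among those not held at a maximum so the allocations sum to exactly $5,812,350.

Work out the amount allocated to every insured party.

Tam: $1,616,400; Chaudhri: $1,683,700; Orozco: $374,150; Petrov: $2,138,100

Profit-interest units total: 42.
Pro-rata shares before constraints: Tam 2,214,228.57; Chaudhri 1,245,503.57; Orozco 276,778.57; Petrov 2,075,839.29.
Capped: Tam ($1,616,400); balance $4,195,950 reallocated over remaining profit-interest units 26.
Capped: Petrov ($2,138,100); balance $2,057,850 reallocated over remaining profit-interest units 11.
Shares after redistribution: Chaudhri 1,683,695.45 → $1,683,700; Orozco 374,154.55 → $374,150.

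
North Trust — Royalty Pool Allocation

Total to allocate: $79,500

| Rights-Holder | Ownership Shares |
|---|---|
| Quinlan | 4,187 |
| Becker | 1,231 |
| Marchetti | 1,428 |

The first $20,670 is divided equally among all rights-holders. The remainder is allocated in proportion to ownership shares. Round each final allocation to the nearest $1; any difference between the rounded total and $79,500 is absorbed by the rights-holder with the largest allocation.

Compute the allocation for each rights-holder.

Quinlan: $42,871 | Becker: $17,468 | Marchetti: $19,161

First tranche $20,670 split equally: $6,890 each.
Remainder $58,830 by ownership shares (total 6,846): Quinlan 35,980.31 → $35,980; Becker 10,578.40 → $10,578; Marchetti 12,271.29 → $12,271.
Rounding difference +$1 on remainder applied to Quinlan.
Totals: Quinlan $6,890 + $35,981 = $42,871; Becker $6,890 + $10,578 = $17,468; Marchetti $6,890 + $12,271 = $19,161.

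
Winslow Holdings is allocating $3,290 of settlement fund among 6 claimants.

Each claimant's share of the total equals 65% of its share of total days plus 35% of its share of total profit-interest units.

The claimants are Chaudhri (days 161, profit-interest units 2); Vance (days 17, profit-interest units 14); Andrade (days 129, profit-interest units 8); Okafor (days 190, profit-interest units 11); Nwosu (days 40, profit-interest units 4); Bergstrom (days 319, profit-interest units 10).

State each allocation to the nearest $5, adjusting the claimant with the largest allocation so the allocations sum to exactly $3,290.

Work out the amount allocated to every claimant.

Chaudhri: $450 · Vance: $370 · Andrade: $510 · Okafor: $735 · Nwosu: $195 · Bergstrom: $1,030

Totals — days 856, profit-interest units 49.
Combined weights (65% days + 35% profit-interest units): Chaudhri 0.1365; Vance 0.1129; Andrade 0.1551; Okafor 0.2228; Nwosu 0.0589; Bergstrom 0.3137.
Unrounded shares: Chaudhri 449.22; Vance 371.47; Andrade 510.27; Okafor 733.17; Nwosu 193.93; Bergstrom 1,031.94.
After rounding ($5): Chaudhri $450; Vance $370; Andrade $510; Okafor $735; Nwosu $195; Bergstrom $1,030. Sum = $3,290.
Rounded total matches; no reconciliation needed.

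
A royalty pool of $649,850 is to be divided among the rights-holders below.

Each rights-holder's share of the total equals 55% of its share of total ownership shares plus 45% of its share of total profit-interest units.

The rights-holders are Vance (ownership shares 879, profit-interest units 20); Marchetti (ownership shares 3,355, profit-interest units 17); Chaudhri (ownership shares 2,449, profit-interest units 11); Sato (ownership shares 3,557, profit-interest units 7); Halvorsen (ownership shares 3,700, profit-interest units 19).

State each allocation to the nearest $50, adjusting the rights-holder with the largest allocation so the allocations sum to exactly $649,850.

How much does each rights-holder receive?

Vance: $101,550 · Marchetti: $153,200 · Chaudhri: $106,250 · Sato: $118,850 · Halvorsen: $170,000

Totals — ownership shares 13,940, profit-interest units 74.
Combined weights (55% ownership shares + 45% profit-interest units): Vance 0.1563; Marchetti 0.2357; Chaudhri 0.1635; Sato 0.1829; Halvorsen 0.2615.
Raw shares: Vance 101,573.11; Marchetti 153,201.65; Chaudhri 106,261.34; Sato 118,862.97; Halvorsen 169,950.93.
Rounded to nearest $50: Vance $101,550; Marchetti $153,200; Chaudhri $106,250; Sato $118,850; Halvorsen $169,950. Sum = $649,800.
Difference $649,850 − $649,800 = +$50 applied to largest allocation (Halvorsen): Halvorsen becomes $170,000.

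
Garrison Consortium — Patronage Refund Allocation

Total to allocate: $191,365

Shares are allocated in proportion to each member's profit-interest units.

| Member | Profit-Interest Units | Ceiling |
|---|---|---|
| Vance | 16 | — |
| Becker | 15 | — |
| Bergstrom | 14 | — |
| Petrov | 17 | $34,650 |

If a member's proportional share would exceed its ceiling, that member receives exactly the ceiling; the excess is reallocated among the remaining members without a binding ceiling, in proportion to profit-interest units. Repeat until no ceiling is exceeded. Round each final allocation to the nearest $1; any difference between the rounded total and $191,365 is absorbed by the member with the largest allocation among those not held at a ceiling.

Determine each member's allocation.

Vance: $55,721 · Becker: $52,238 · Bergstrom: $48,756 · Petrov: $34,650

Combined profit-interest units = 62.
Unconstrained shares: Vance 49,384.52; Becker 46,297.98; Bergstrom 43,211.45; Petrov 52,471.05.
Cap binds for Petrov ($34,650); remaining pool $156,715 reallocated over remaining profit-interest units 45.
Redistributed shares: Vance 55,720.89 → $55,721; Becker 52,238.33 → $52,238; Bergstrom 48,755.78 → $48,756.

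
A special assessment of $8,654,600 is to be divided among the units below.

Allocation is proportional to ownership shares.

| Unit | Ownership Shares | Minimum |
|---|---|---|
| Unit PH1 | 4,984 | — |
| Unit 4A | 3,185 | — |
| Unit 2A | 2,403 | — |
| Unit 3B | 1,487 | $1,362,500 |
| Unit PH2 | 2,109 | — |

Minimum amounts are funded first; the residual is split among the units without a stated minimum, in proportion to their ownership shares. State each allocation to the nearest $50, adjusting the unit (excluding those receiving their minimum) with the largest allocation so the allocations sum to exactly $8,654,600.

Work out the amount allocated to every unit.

Unit PH1: $2,866,050 · Unit 4A: $1,831,500 · Unit 2A: $1,381,800 · Unit 3B: $1,362,500 · Unit PH2: $1,212,750

Minimums first: Unit 3B $1,362,500. Residual $7,292,100.
Residual split over remaining ownership shares 12,681: Unit PH1 2,866,006.34 → $2,866,000; Unit 4A 1,831,506.86 → $1,831,500; Unit 2A 1,381,824.49 → $1,381,800; Unit PH2 1,212,762.31 → $1,212,750.
Rounding difference +$50 applied to Unit PH1 → $2,866,050.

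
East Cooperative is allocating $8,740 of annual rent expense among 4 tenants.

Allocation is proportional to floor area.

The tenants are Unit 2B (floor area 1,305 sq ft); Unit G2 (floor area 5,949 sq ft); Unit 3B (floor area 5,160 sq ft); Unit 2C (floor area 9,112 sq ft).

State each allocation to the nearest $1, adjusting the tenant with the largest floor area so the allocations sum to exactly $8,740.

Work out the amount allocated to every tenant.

Combined floor area = 1,305 + 5,949 + 5,160 + 9,112 = 21,526.
Unrounded shares: Unit 2B 529.86; Unit G2 2,415.42; Unit 3B 2,095.07; Unit 2C 3,699.66.
After rounding ($1): Unit 2B $530; Unit G2 $2,415; Unit 3B $2,095; Unit 2C $3,700. Sum = $8,740.
No rounding difference to absorb.

Unit 2B: $530; Unit G2: $2,415; Unit 3B: $2,095; Unit 2C: $3,700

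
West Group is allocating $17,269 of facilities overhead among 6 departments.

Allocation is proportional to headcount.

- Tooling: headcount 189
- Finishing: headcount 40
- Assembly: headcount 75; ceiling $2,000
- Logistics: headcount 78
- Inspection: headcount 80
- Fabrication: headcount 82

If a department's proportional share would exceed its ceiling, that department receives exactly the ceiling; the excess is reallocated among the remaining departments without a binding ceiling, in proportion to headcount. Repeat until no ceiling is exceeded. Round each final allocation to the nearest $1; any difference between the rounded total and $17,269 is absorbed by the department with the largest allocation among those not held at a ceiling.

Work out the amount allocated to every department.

Sum of headcount: 544.
Proportional shares (ignoring caps): Tooling 5,999.71; Finishing 1,269.78; Assembly 2,380.84; Logistics 2,476.07; Inspection 2,539.56; Fabrication 2,603.05.
Held at cap: Assembly ($2,000); remaining pool $15,269 reallocated over remaining headcount 469.
Redistributed shares: Tooling 6,153.18 → $6,153; Finishing 1,302.26 → $1,302; Logistics 2,539.41 → $2,539; Inspection 2,604.52 → $2,605; Fabrication 2,669.63 → $2,670.

Tooling: $6,153 | Finishing: $1,302 | Assembly: $2,000 | Logistics: $2,539 | Inspection: $2,605 | Fabrication: $2,670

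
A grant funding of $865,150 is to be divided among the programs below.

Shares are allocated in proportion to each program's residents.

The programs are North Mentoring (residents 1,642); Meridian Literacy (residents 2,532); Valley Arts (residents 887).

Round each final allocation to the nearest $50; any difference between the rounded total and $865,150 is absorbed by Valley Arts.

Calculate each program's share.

Residents total: 5,061.
Raw shares: North Mentoring 1,642/5,061 × $865,150 = 280,690.83; Meridian Literacy 2,532/5,061 × $865,150 = 432,831.42; Valley Arts 887/5,061 × $865,150 = 151,627.75.
After rounding ($50): North Mentoring $280,700; Meridian Literacy $432,850; Valley Arts $151,650. Sum = $865,200.
Difference $865,150 − $865,200 = −$50 applied to Valley Arts: Valley Arts becomes $151,600.

North Mentoring: $280,700; Meridian Literacy: $432,850; Valley Arts: $151,600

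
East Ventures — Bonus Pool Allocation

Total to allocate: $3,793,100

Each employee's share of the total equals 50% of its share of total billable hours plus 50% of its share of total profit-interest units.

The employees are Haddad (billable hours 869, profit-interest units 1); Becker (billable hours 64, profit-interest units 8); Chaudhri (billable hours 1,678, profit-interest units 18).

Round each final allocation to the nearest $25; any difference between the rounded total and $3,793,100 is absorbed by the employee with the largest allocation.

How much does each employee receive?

Haddad: $701,450; Becker: $608,425; Chaudhri: $2,483,225

Totals — billable hours 2,611, profit-interest units 27.
Composite weights (50% billable hours + 50% profit-interest units): Haddad 0.1849; Becker 0.1604; Chaudhri 0.6547.
Raw shares: Haddad 701,457.43; Becker 608,428.37; Chaudhri 2,483,214.20.
At nearest $25: Haddad $701,450; Becker $608,425; Chaudhri $2,483,225. Sum = $3,793,100.
Sum already equals the total — no adjustment.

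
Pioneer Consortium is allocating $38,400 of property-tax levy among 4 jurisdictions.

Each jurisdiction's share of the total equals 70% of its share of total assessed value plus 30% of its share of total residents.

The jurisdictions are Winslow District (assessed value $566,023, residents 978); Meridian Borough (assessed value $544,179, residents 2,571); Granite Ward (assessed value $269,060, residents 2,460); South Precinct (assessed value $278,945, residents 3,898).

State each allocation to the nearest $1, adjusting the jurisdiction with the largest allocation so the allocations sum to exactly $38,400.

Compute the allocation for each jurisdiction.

Totals — assessed value 1,658,207, residents 9,907.
Composite weights (70% assessed value + 30% residents): Winslow District 0.2686; Meridian Borough 0.3076; Granite Ward 0.1881; South Precinct 0.2358.
Pro-rata amounts: Winslow District 10,312.62; Meridian Borough 11,810.89; Granite Ward 7,222.06; South Precinct 9,054.43.
After rounding ($1): Winslow District $10,313; Meridian Borough $11,811; Granite Ward $7,222; South Precinct $9,054. Sum = $38,400.
Rounded total matches; no reconciliation needed.

Winslow District: $10,313 | Meridian Borough: $11,811 | Granite Ward: $7,222 | South Precinct: $9,054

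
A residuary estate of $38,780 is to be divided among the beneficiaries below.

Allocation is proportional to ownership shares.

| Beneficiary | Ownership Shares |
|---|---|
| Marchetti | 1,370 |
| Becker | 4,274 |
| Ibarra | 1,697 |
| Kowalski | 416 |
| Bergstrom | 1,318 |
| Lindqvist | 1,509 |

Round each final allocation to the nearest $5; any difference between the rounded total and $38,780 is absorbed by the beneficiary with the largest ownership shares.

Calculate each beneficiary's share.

Sum of ownership shares: 10,584.
Unrounded shares: Marchetti 1,370/10,584 × $38,780 = 5,019.71; Becker 4,274/10,584 × $38,780 = 15,660.03; Ibarra 1,697/10,584 × $38,780 = 6,217.84; Kowalski 416/10,584 × $38,780 = 1,524.23; Bergstrom 1,318/10,584 × $38,780 = 4,829.18; Lindqvist 1,509/10,584 × $38,780 = 5,529.01.
At nearest $5: Marchetti $5,020; Becker $15,660; Ibarra $6,220; Kowalski $1,525; Bergstrom $4,830; Lindqvist $5,530. Sum = $38,785.
Difference $38,780 − $38,785 = −$5 applied to largest ownership shares (Becker): Becker becomes $15,655.

Marchetti: $5,020 | Becker: $15,655 | Ibarra: $6,220 | Kowalski: $1,525 | Bergstrom: $4,830 | Lindqvist: $5,530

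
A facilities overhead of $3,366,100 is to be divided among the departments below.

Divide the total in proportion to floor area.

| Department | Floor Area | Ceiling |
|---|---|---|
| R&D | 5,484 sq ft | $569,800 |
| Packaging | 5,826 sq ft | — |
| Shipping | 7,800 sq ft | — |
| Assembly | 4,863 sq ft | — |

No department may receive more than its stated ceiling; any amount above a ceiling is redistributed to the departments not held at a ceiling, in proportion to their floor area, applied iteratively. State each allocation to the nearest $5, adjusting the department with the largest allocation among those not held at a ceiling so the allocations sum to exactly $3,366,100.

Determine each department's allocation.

R&D: $569,800; Packaging: $881,130; Shipping: $1,179,685; Assembly: $735,485

Total floor area = 23,973.
Unconstrained shares: R&D 770,020.12; Packaging 818,041.07; Shipping 1,095,214.62; Assembly 682,824.19.
Cap binds for R&D ($569,800); residual $2,796,300 reallocated over remaining floor area 18,489.
Redistributed shares: Packaging 881,131.69 → $881,130; Shipping 1,179,681.97 → $1,179,680; Assembly 735,486.34 → $735,485.
Rounding difference +$5 applied to Shipping → $1,179,685.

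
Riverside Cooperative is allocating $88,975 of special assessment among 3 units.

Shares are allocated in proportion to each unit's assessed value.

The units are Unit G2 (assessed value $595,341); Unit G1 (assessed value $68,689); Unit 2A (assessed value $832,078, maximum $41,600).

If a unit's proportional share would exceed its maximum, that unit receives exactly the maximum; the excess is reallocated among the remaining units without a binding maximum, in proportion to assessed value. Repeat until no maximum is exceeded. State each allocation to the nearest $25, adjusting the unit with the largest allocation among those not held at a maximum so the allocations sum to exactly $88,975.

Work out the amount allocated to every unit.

Sum of assessed value: 1,496,108.
Unconstrained shares: Unit G2 35,405.51; Unit G1 4,085.00; Unit 2A 49,484.49.
Cap binds for Unit 2A ($41,600); remaining pool $47,375 reallocated over remaining assessed value 664,030.
Remaining shares: Unit G2 42,474.41 → $42,475; Unit G1 4,900.59 → $4,900.

Unit G2: $42,475 · Unit G1: $4,900 · Unit 2A: $41,600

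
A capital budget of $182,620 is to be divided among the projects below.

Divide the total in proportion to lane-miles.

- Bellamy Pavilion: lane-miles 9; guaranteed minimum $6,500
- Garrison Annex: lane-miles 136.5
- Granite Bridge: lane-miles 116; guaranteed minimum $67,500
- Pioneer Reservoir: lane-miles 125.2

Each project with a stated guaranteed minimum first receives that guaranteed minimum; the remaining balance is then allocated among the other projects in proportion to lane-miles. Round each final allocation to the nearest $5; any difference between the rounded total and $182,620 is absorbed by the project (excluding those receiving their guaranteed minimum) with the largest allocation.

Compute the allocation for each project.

Fund the minimums — Bellamy Pavilion $6,500; Granite Bridge $67,500. Balance $108,620.
Balance split over remaining lane-miles 261.7: Garrison Annex 56,655.06 → $56,655; Pioneer Reservoir 51,964.94 → $51,965.

Bellamy Pavilion: $6,500 · Garrison Annex: $56,655 · Granite Bridge: $67,500 · Pioneer Reservoir: $51,965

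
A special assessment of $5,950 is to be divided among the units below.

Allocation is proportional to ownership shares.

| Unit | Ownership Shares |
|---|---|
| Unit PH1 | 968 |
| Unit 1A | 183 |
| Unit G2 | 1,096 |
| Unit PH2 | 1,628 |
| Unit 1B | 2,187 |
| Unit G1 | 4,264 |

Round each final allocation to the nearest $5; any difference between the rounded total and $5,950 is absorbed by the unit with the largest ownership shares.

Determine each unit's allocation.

Total ownership shares = 968 + 183 + 1,096 + 1,628 + 2,187 + 4,264 = 10,326.
Unrounded shares: Unit PH1 557.78; Unit 1A 105.45; Unit G2 631.53; Unit PH2 938.08; Unit 1B 1,260.18; Unit G1 2,456.98.
After rounding ($5): Unit PH1 $560; Unit 1A $105; Unit G2 $630; Unit PH2 $940; Unit 1B $1,260; Unit G1 $2,455. Sum = $5,950.
Rounded total matches; no reconciliation needed.

Unit PH1: $560; Unit 1A: $105; Unit G2: $630; Unit PH2: $940; Unit 1B: $1,260; Unit G1: $2,455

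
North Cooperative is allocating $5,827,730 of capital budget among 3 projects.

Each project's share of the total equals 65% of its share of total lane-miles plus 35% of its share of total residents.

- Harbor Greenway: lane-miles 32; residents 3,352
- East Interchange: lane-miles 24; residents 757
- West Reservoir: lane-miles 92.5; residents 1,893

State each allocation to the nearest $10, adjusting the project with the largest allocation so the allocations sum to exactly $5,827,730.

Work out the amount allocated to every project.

Harbor Greenway: $1,955,410 · East Interchange: $869,460 · West Reservoir: $3,002,860

Totals — lane-miles 148.5, residents 6,002.
Composite weights (65% lane-miles + 35% residents): Harbor Greenway 0.3355; East Interchange 0.1492; West Reservoir 0.5153.
Pro-rata amounts: Harbor Greenway 1,955,410.40; East Interchange 869,463.07; West Reservoir 3,002,856.53.
After rounding ($10): Harbor Greenway $1,955,410; East Interchange $869,460; West Reservoir $3,002,860. Sum = $5,827,730.
Rounded total matches; no reconciliation needed.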